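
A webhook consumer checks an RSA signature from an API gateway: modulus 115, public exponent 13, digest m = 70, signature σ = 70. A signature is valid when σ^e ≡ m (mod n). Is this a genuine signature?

genuine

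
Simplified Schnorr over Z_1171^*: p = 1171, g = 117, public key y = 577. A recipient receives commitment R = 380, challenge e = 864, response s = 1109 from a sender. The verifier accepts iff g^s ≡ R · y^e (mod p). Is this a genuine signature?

forged

g^s mod p:
Squares mod 1171: 117^1≡117, 117^2≡808, 117^4≡617, 117^8≡114, 117^16≡115, 117^32≡344, 117^64≡65, 117^128≡712, 117^256≡1072, 117^512≡433, 117^1024≡129
1109 = 1024 + 64 + 16 + 4 + 1, so 117^1109 ≡ 129·65·115·617·117 ≡ 986 (mod 1171)
R · y^e mod p:
Squares mod 1171: 577^1≡577, 577^2≡365, 577^4≡902, 577^8≡930, 577^16≡702, 577^32≡984, 577^64≡1010, 577^128≡159, 577^256≡690, 577^512≡674
864 = 512 + 256 + 64 + 32, so 577^864 ≡ 674·690·1010·984 ≡ 1074 (mod 1171)
380·1074 = 408120 ≡ 612 (mod 1171)
986 ≠ 612; the check fails.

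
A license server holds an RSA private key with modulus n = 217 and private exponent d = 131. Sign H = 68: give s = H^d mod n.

150

Squares mod 217: H^1≡68, H^2≡67, H^4≡149, H^8≡67, H^16≡149, H^32≡67, H^64≡149, H^128≡67
131 = 128 + 2 + 1, so H^131 ≡ 67·67·68 ≡ 150 (mod 217)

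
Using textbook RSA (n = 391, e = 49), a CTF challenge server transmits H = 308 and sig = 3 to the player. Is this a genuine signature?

sig^2 ≡ 3^2 = 9
sig^4 ≡ 9^2 = 81
sig^8 ≡ 81^2 = 6561 ≡ 305
sig^16 ≡ 305^2 = 93025 ≡ 358
sig^32 ≡ 358^2 = 128164 ≡ 307
49 = 32 + 16 + 1, so sig^49 ≡ 307·358·3 ≡ 105 (mod 391)
The recovered value 105 does not match the digest 308.

forged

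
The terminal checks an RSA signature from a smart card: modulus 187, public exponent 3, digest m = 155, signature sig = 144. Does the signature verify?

Squares mod 187: sig^1≡144, sig^2≡166
3 = 2 + 1, so sig^3 ≡ 166·144 ≡ 155 (mod 187)
155 = m, so the signature checks out.

verifies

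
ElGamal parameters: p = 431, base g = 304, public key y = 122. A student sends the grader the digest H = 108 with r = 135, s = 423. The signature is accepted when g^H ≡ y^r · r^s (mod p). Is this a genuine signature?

forged

Left side g^H mod p:
Squares mod 431: 304^1≡304, 304^2≡182, 304^4≡368, 304^8≡90, 304^16≡342, 304^32≡163, 304^64≡278
108 = 64 + 32 + 8 + 4, so 304^108 ≡ 278·163·90·368 ≡ 357 (mod 431)
Right side y^r · r^s mod p:
Squares mod 431: 122^1≡122, 122^2≡230, 122^4≡318, 122^8≡270, 122^16≡61, 122^32≡273, 122^64≡397, 122^128≡294
135 = 128 + 4 + 2 + 1, so 122^135 ≡ 294·318·230·122 ≡ 149 (mod 431)
Squares mod 431: 135^1≡135, 135^2≡123, 135^4≡44, 135^8≡212, 135^16≡120, 135^32≡177, 135^64≡297, 135^128≡285, 135^256≡197
423 = 256 + 128 + 32 + 4 + 2 + 1, so 135^423 ≡ 197·285·177·44·123·135 ≡ 23 (mod 431)
149·23 = 3427 ≡ 410 (mod 431)
357 ≠ 410, so verification fails.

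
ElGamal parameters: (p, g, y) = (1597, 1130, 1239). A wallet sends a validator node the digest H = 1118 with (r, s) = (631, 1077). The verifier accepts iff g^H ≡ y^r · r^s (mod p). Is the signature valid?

valid

Left side g^H mod p:
Squares mod 1597: 1130^1≡1130, 1130^2≡897, 1130^4≡1318, 1130^8≡1185, 1130^16≡462, 1130^32≡1043, 1130^64≡292, 1130^128≡623, 1130^256≡58, 1130^512≡170, 1130^1024≡154
1118 = 1024 + 64 + 16 + 8 + 4 + 2, so 1130^1118 ≡ 154·292·462·1185·1318·897 ≡ 966 (mod 1597)
Right side y^r · r^s mod p:
Squares mod 1597: 1239^1≡1239, 1239^2≡404, 1239^4≡322, 1239^8≡1476, 1239^16≡268, 1239^32≡1556, 1239^64≡84, 1239^128≡668, 1239^256≡661, 1239^512≡940
631 = 512 + 64 + 32 + 16 + 4 + 2 + 1, so 1239^631 ≡ 940·84·1556·268·322·404·1239 ≡ 1438 (mod 1597)
Squares mod 1597: 631^1≡631, 631^2≡508, 631^4≡947, 631^8≡892, 631^16≡358, 631^32≡404, 631^64≡322, 631^128≡1476, 631^256≡268, 631^512≡1556, 631^1024≡84
1077 = 1024 + 32 + 16 + 4 + 1, so 631^1077 ≡ 84·404·358·947·631 ≡ 1380 (mod 1597)
1438·1380 = 1984440 ≡ 966 (mod 1597)
966 ≡ 966 (mod 1597), so the signature is genuine.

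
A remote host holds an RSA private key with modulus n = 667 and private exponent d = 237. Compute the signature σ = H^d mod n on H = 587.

170

H^237 mod 667 = 170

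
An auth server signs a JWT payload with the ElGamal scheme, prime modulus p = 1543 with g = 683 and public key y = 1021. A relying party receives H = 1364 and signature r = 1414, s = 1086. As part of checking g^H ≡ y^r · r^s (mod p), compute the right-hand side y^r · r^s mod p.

573

1021^1414 mod 1543 = 960
1414^1086 mod 1543 = 883
y^r · r^s ≡ 960·883 = 847680 ≡ 573 (mod 1543)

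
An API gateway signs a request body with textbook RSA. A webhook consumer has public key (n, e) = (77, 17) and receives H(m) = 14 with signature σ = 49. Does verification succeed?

Squares mod 77: σ^1≡49, σ^2≡14, σ^4≡42, σ^8≡70, σ^16≡49
17 = 16 + 1, so σ^17 ≡ 49·49 ≡ 14 (mod 77)
Since 14 equals the digest 14, verification succeeds.

passes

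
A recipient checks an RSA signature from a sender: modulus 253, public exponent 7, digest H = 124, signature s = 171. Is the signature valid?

invalid

s^2 ≡ 171^2 = 29241 ≡ 146
s^4 ≡ 146^2 = 21316 ≡ 64
7 = 4 + 2 + 1, so s^7 ≡ 64·146·171 ≡ 129 (mod 253)
s^7 mod 253 = 129, but H = 124.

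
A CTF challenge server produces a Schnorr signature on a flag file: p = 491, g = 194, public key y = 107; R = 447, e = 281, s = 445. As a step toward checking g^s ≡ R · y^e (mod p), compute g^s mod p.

464

194^445 mod 491 = 464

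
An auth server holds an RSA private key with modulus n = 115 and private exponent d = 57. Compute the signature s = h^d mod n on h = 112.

37

Squares mod 115: h^1≡112, h^2≡9, h^4≡81, h^8≡6, h^16≡36, h^32≡31
57 = 32 + 16 + 8 + 1, so h^57 ≡ 31·36·6·112 ≡ 37 (mod 115)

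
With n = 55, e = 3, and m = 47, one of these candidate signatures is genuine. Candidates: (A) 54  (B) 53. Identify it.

B

Candidate A: 54^3 mod 55 = 54
Candidate B: 53^3 mod 55 = 47
  → matches m = 47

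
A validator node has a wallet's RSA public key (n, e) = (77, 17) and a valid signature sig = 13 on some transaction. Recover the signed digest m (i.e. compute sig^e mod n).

62

sig^17 mod 77 = 62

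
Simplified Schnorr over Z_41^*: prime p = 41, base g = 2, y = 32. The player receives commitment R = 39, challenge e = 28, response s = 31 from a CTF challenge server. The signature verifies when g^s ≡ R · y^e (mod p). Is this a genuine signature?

genuine

g^s mod p:
Squares mod 41: 2^1≡2, 2^2≡4, 2^4≡16, 2^8≡10, 2^16≡18
31 = 16 + 8 + 4 + 2 + 1, so 2^31 ≡ 18·10·16·4·2 ≡ 39 (mod 41)
R · y^e mod p:
Squares mod 41: 32^1≡32, 32^2≡40, 32^4≡1, 32^8≡1, 32^16≡1
28 = 16 + 8 + 4, so 32^28 ≡ 1·1·1 ≡ 1 (mod 41)
39·1 = 39 ≡ 39 (mod 41)
39 ≡ 39 (mod 41); signature holds.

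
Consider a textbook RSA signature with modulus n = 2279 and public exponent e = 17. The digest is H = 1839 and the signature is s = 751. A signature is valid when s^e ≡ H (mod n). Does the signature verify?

Squares mod 2279: s^1≡751, s^2≡1088, s^4≡943, s^8≡439, s^16≡1285
17 = 16 + 1, so s^17 ≡ 1285·751 ≡ 1018 (mod 2279)
s^17 mod 2279 = 1018, but H = 1839.

does not verify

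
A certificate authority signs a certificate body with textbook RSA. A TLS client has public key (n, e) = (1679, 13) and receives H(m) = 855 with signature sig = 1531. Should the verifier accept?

Squares mod 1679: sig^1≡1531, sig^2≡77, sig^4≡892, sig^8≡1497
13 = 8 + 4 + 1, so sig^13 ≡ 1497·892·1531 ≡ 422 (mod 1679)
422 ≠ 855, so verification fails.

reject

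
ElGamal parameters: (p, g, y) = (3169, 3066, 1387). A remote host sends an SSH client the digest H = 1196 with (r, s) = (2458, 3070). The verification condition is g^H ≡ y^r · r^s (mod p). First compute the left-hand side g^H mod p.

1993

Squares mod 3169: 3066^1≡3066, 3066^2≡1102, 3066^4≡677, 3066^8≡1993, 3066^16≡1292, 3066^32≡2370, 3066^64≡1432, 3066^128≡281, 3066^256≡2905, 3066^512≡3147, 3066^1024≡484
1196 = 1024 + 128 + 32 + 8 + 4, so 3066^1196 ≡ 484·281·2370·1993·677 ≡ 1993 (mod 3169)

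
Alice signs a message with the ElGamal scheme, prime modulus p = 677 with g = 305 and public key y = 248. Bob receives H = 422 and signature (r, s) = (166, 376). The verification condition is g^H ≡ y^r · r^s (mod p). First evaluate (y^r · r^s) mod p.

317

248^166 mod 677 = 93
166^376 mod 677 = 149
y^r · r^s ≡ 93·149 = 13857 ≡ 317 (mod 677)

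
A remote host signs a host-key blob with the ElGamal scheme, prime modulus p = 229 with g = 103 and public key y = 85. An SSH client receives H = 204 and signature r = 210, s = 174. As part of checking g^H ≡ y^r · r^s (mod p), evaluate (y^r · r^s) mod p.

27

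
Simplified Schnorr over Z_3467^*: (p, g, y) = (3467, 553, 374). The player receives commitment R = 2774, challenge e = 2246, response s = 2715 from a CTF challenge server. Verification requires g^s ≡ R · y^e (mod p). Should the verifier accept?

g^s mod p:
553^2 = 305809 ≡ 713
553^4 ≡ 713^2 = 508369 ≡ 2187
553^8 ≡ 2187^2 = 4782969 ≡ 1976
553^16 ≡ 1976^2 = 3904576 ≡ 734
553^32 ≡ 734^2 = 538756 ≡ 1371
553^64 ≡ 1371^2 = 1879641 ≡ 527
553^128 ≡ 527^2 = 277729 ≡ 369
553^256 ≡ 369^2 = 136161 ≡ 948
553^512 ≡ 948^2 = 898704 ≡ 751
553^1024 ≡ 751^2 = 564001 ≡ 2347
553^2048 ≡ 2347^2 = 5508409 ≡ 2813
2715 = 2048 + 512 + 128 + 16 + 8 + 2 + 1, so 553^2715 ≡ 2813·751·369·734·1976·713·553 ≡ 186 (mod 3467)
R · y^e mod p:
374^2 = 139876 ≡ 1196
374^4 ≡ 1196^2 = 1430416 ≡ 2012
374^8 ≡ 2012^2 = 4048144 ≡ 2155
374^16 ≡ 2155^2 = 4644025 ≡ 1712
374^32 ≡ 1712^2 = 2930944 ≡ 1329
374^64 ≡ 1329^2 = 1766241 ≡ 1538
374^128 ≡ 1538^2 = 2365444 ≡ 950
374^256 ≡ 950^2 = 902500 ≡ 1080
374^512 ≡ 1080^2 = 1166400 ≡ 1488
374^1024 ≡ 1488^2 = 2214144 ≡ 2198
374^2048 ≡ 2198^2 = 4831204 ≡ 1673
2246 = 2048 + 128 + 64 + 4 + 2, so 374^2246 ≡ 1673·950·1538·2012·1196 ≡ 1675 (mod 3467)
2774·1675 = 4646450 ≡ 670 (mod 3467)
186 ≠ 670; the check fails.

reject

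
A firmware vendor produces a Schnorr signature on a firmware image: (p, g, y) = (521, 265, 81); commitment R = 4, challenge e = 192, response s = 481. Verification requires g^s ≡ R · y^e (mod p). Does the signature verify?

verifies

g^s mod p:
265^2 = 70225 ≡ 411
265^4 ≡ 411^2 = 168921 ≡ 117
265^8 ≡ 117^2 = 13689 ≡ 143
265^16 ≡ 143^2 = 20449 ≡ 130
265^32 ≡ 130^2 = 16900 ≡ 228
265^64 ≡ 228^2 = 51984 ≡ 405
265^128 ≡ 405^2 = 164025 ≡ 431
265^256 ≡ 431^2 = 185761 ≡ 285
481 = 256 + 128 + 64 + 32 + 1, so 265^481 ≡ 285·431·405·228·265 ≡ 496 (mod 521)
R · y^e mod p:
81^2 = 6561 ≡ 309
81^4 ≡ 309^2 = 95481 ≡ 138
81^8 ≡ 138^2 = 19044 ≡ 288
81^16 ≡ 288^2 = 82944 ≡ 105
81^32 ≡ 105^2 = 11025 ≡ 84
81^64 ≡ 84^2 = 7056 ≡ 283
81^128 ≡ 283^2 = 80089 ≡ 376
192 = 128 + 64, so 81^192 ≡ 376·283 ≡ 124 (mod 521)
4·124 = 496 ≡ 496 (mod 521)
496 ≡ 496 (mod 521); signature holds.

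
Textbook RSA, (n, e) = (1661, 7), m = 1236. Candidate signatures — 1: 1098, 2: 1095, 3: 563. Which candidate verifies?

1

Candidate 1: Squares mod 1661: 1098^1≡1098, 1098^2≡1379, 1098^4≡1457; 7 = 4 + 2 + 1, so 1098^7 ≡ 1457·1379·1098 ≡ 1236 (mod 1661)
  → matches m = 1236
Candidate 2: Squares mod 1661: 1095^1≡1095, 1095^2≡1444, 1095^4≡581; 7 = 4 + 2 + 1, so 1095^7 ≡ 581·1444·1095 ≡ 1361 (mod 1661)
Candidate 3: Squares mod 1661: 563^1≡563, 563^2≡1379, 563^4≡1457; 7 = 4 + 2 + 1, so 563^7 ≡ 1457·1379·563 ≡ 425 (mod 1661)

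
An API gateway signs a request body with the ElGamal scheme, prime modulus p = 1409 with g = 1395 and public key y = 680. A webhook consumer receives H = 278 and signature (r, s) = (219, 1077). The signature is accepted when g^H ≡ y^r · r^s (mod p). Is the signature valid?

valid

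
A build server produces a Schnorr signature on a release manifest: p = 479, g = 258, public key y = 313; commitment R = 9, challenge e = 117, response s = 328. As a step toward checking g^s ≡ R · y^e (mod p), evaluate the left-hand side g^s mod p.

108

258^328 mod 479 = 108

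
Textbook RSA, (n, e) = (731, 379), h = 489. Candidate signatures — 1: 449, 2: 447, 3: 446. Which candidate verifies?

3

Candidate 1: Squares mod 731: 449^1≡449, 449^2≡576, 449^4≡633, 449^8≡101, 449^16≡698, 449^32≡358, 449^64≡239, 449^128≡103, 449^256≡375; 379 = 256 + 64 + 32 + 16 + 8 + 2 + 1, so 449^379 ≡ 375·239·358·698·101·576·449 ≡ 320 (mod 731)
Candidate 2: Squares mod 731: 447^1≡447, 447^2≡246, 447^4≡574, 447^8≡526, 447^16≡358, 447^32≡239, 447^64≡103, 447^128≡375, 447^256≡273; 379 = 256 + 64 + 32 + 16 + 8 + 2 + 1, so 447^379 ≡ 273·103·239·358·526·246·447 ≡ 232 (mod 731)
Candidate 3: Squares mod 731: 446^1≡446, 446^2≡84, 446^4≡477, 446^8≡188, 446^16≡256, 446^32≡477, 446^64≡188, 446^128≡256, 446^256≡477; 379 = 256 + 64 + 32 + 16 + 8 + 2 + 1, so 446^379 ≡ 477·188·477·256·188·84·446 ≡ 489 (mod 731)
  → matches h = 489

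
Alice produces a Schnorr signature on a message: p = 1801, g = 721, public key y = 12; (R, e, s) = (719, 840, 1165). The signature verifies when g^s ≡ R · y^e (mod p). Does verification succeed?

fails

g^s mod p:
Squares mod 1801: 721^1≡721, 721^2≡1153, 721^4≡271, 721^8≡1401, 721^16≡1512, 721^32≡675, 721^64≡1773, 721^128≡784, 721^256≡515, 721^512≡478, 721^1024≡1558
1165 = 1024 + 128 + 8 + 4 + 1, so 721^1165 ≡ 1558·784·1401·271·721 ≡ 669 (mod 1801)
R · y^e mod p:
Squares mod 1801: 12^1≡12, 12^2≡144, 12^4≡925, 12^8≡150, 12^16≡888, 12^32≡1507, 12^64≡1789, 12^128≡144, 12^256≡925, 12^512≡150
840 = 512 + 256 + 64 + 8, so 12^840 ≡ 150·925·1789·150 ≡ 73 (mod 1801)
719·73 = 52487 ≡ 258 (mod 1801)
669 ≠ 258; the check fails.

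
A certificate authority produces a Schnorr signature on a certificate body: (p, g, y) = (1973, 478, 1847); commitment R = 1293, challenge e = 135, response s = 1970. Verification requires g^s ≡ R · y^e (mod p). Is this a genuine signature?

forged

g^s mod p:
478^2 = 228484 ≡ 1589
478^4 ≡ 1589^2 = 2524921 ≡ 1454
478^8 ≡ 1454^2 = 2114116 ≡ 1033
478^16 ≡ 1033^2 = 1067089 ≡ 1669
478^32 ≡ 1669^2 = 2785561 ≡ 1658
478^64 ≡ 1658^2 = 2748964 ≡ 575
478^128 ≡ 575^2 = 330625 ≡ 1134
478^256 ≡ 1134^2 = 1285956 ≡ 1533
478^512 ≡ 1533^2 = 2350089 ≡ 246
478^1024 ≡ 246^2 = 60516 ≡ 1326
1970 = 1024 + 512 + 256 + 128 + 32 + 16 + 2, so 478^1970 ≡ 1326·246·1533·1134·1658·1669·1589 ≡ 149 (mod 1973)
R · y^e mod p:
1847^2 = 3411409 ≡ 92
1847^4 ≡ 92^2 = 8464 ≡ 572
1847^8 ≡ 572^2 = 327184 ≡ 1639
1847^16 ≡ 1639^2 = 2686321 ≡ 1068
1847^32 ≡ 1068^2 = 1140624 ≡ 230
1847^64 ≡ 230^2 = 52900 ≡ 1602
1847^128 ≡ 1602^2 = 2566404 ≡ 1504
135 = 128 + 4 + 2 + 1, so 1847^135 ≡ 1504·572·92·1847 ≡ 949 (mod 1973)
1293·949 = 1227057 ≡ 1824 (mod 1973)
149 ≠ 1824; the check fails.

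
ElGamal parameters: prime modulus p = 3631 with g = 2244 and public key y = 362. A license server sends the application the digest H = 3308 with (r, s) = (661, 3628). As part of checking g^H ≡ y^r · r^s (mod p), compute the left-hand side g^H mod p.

2882

2244^2 = 5035536 ≡ 2970
2244^4 ≡ 2970^2 = 8820900 ≡ 1201
2244^8 ≡ 1201^2 = 1442401 ≡ 894
2244^16 ≡ 894^2 = 799236 ≡ 416
2244^32 ≡ 416^2 = 173056 ≡ 2399
2244^64 ≡ 2399^2 = 5755201 ≡ 66
2244^128 ≡ 66^2 = 4356 ≡ 725
2244^256 ≡ 725^2 = 525625 ≡ 2761
2244^512 ≡ 2761^2 = 7623121 ≡ 1652
2244^1024 ≡ 1652^2 = 2729104 ≡ 2223
2244^2048 ≡ 2223^2 = 4941729 ≡ 3569
3308 = 2048 + 1024 + 128 + 64 + 32 + 8 + 4, so 2244^3308 ≡ 3569·2223·725·66·2399·894·1201 ≡ 2882 (mod 3631)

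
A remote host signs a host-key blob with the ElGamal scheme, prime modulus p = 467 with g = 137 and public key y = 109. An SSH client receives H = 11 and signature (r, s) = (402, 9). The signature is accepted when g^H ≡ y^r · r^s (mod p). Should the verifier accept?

accept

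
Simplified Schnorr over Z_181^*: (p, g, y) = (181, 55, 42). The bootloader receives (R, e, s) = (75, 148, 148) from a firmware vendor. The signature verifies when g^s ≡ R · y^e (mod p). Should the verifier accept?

g^s mod p:
Squares mod 181: 55^1≡55, 55^2≡129, 55^4≡170, 55^8≡121, 55^16≡161, 55^32≡38, 55^64≡177, 55^128≡16
148 = 128 + 16 + 4, so 55^148 ≡ 16·161·170 ≡ 81 (mod 181)
R · y^e mod p:
Squares mod 181: 42^1≡42, 42^2≡135, 42^4≡125, 42^8≡59, 42^16≡42, 42^32≡135, 42^64≡125, 42^128≡59
148 = 128 + 16 + 4, so 42^148 ≡ 59·42·125 ≡ 59 (mod 181)
75·59 = 4425 ≡ 81 (mod 181)
81 ≡ 81 (mod 181); signature holds.

accept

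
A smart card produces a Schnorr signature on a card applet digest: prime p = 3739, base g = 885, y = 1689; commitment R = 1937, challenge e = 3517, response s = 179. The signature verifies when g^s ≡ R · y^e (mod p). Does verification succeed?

fails

g^s mod p:
885^179 mod 3739 = 994
R · y^e mod p:
1689^3517 mod 3739 = 3611
1937·3611 = 6994507 ≡ 2577 (mod 3739)
994 ≠ 2577; the check fails.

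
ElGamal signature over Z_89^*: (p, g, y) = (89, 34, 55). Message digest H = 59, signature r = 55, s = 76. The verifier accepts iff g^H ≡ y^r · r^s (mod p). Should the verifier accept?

Left side g^H mod p:
34^2 = 1156 ≡ 88
34^4 ≡ 88^2 = 7744 ≡ 1
34^8 ≡ 1^2 = 1
34^16 ≡ 1^2 = 1
34^32 ≡ 1^2 = 1
59 = 32 + 16 + 8 + 2 + 1, so 34^59 ≡ 1·1·1·88·34 ≡ 55 (mod 89)
Right side y^r · r^s mod p:
55^2 = 3025 ≡ 88
55^4 ≡ 88^2 = 7744 ≡ 1
55^8 ≡ 1^2 = 1
55^16 ≡ 1^2 = 1
55^32 ≡ 1^2 = 1
55 = 32 + 16 + 4 + 2 + 1, so 55^55 ≡ 1·1·1·88·55 ≡ 34 (mod 89)
55^2 = 3025 ≡ 88
55^4 ≡ 88^2 = 7744 ≡ 1
55^8 ≡ 1^2 = 1
55^16 ≡ 1^2 = 1
55^32 ≡ 1^2 = 1
55^64 ≡ 1^2 = 1
76 = 64 + 8 + 4, so 55^76 ≡ 1·1·1 ≡ 1 (mod 89)
34·1 = 34 ≡ 34 (mod 89)
55 ≠ 34, so verification fails.

reject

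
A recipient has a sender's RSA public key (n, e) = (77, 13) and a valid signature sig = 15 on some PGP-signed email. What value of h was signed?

64

sig^2 ≡ 15^2 = 225 ≡ 71
sig^4 ≡ 71^2 = 5041 ≡ 36
sig^8 ≡ 36^2 = 1296 ≡ 64
13 = 8 + 4 + 1, so sig^13 ≡ 64·36·15 ≡ 64 (mod 77)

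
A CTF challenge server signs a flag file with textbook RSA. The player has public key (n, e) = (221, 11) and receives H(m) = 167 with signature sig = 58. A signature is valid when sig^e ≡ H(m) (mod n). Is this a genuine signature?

genuine

sig^11 mod 221 = 167
167 = H(m), so the signature checks out.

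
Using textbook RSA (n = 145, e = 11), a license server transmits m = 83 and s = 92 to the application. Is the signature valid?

s^2 ≡ 92^2 = 8464 ≡ 54
s^4 ≡ 54^2 = 2916 ≡ 16
s^8 ≡ 16^2 = 256 ≡ 111
11 = 8 + 2 + 1, so s^11 ≡ 111·54·92 ≡ 13 (mod 145)
13 ≠ 83, so verification fails.

invalid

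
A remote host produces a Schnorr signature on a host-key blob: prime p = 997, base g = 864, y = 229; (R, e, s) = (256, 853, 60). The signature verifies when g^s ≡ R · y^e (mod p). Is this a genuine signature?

g^s mod p:
864^2 = 746496 ≡ 740
864^4 ≡ 740^2 = 547600 ≡ 247
864^8 ≡ 247^2 = 61009 ≡ 192
864^16 ≡ 192^2 = 36864 ≡ 972
864^32 ≡ 972^2 = 944784 ≡ 625
60 = 32 + 16 + 8 + 4, so 864^60 ≡ 625·972·192·247 ≡ 310 (mod 997)
R · y^e mod p:
229^2 = 52441 ≡ 597
229^4 ≡ 597^2 = 356409 ≡ 480
229^8 ≡ 480^2 = 230400 ≡ 93
229^16 ≡ 93^2 = 8649 ≡ 673
229^32 ≡ 673^2 = 452929 ≡ 291
229^64 ≡ 291^2 = 84681 ≡ 933
229^128 ≡ 933^2 = 870489 ≡ 108
229^256 ≡ 108^2 = 11664 ≡ 697
229^512 ≡ 697^2 = 485809 ≡ 270
853 = 512 + 256 + 64 + 16 + 4 + 1, so 229^853 ≡ 270·697·933·673·480·229 ≡ 491 (mod 997)
256·491 = 125696 ≡ 74 (mod 997)
310 ≠ 74; the check fails.

forged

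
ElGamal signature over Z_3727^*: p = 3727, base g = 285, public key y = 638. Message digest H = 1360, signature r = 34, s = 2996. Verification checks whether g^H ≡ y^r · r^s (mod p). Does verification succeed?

Left side g^H mod p:
285^2 = 81225 ≡ 2958
285^4 ≡ 2958^2 = 8749764 ≡ 2495
285^8 ≡ 2495^2 = 6225025 ≡ 935
285^16 ≡ 935^2 = 874225 ≡ 2107
285^32 ≡ 2107^2 = 4439449 ≡ 592
285^64 ≡ 592^2 = 350464 ≡ 126
285^128 ≡ 126^2 = 15876 ≡ 968
285^256 ≡ 968^2 = 937024 ≡ 1547
285^512 ≡ 1547^2 = 2393209 ≡ 475
285^1024 ≡ 475^2 = 225625 ≡ 2005
1360 = 1024 + 256 + 64 + 16, so 285^1360 ≡ 2005·1547·126·2107 ≡ 561 (mod 3727)
Right side y^r · r^s mod p:
638^2 = 407044 ≡ 801
638^4 ≡ 801^2 = 641601 ≡ 557
638^8 ≡ 557^2 = 310249 ≡ 908
638^16 ≡ 908^2 = 824464 ≡ 797
638^32 ≡ 797^2 = 635209 ≡ 1619
34 = 32 + 2, so 638^34 ≡ 1619·801 ≡ 3550 (mod 3727)
34^2 = 1156
34^4 ≡ 1156^2 = 1336336 ≡ 2070
34^8 ≡ 2070^2 = 4284900 ≡ 2577
34^16 ≡ 2577^2 = 6640929 ≡ 3142
34^32 ≡ 3142^2 = 9872164 ≡ 3068
34^64 ≡ 3068^2 = 9412624 ≡ 1949
34^128 ≡ 1949^2 = 3798601 ≡ 788
34^256 ≡ 788^2 = 620944 ≡ 2262
34^512 ≡ 2262^2 = 5116644 ≡ 3200
34^1024 ≡ 3200^2 = 10240000 ≡ 1931
34^2048 ≡ 1931^2 = 3728761 ≡ 1761
2996 = 2048 + 512 + 256 + 128 + 32 + 16 + 4, so 34^2996 ≡ 1761·3200·2262·788·3068·3142·2070 ≡ 60 (mod 3727)
3550·60 = 213000 ≡ 561 (mod 3727)
561 ≡ 561 (mod 3727), so the signature is genuine.

passes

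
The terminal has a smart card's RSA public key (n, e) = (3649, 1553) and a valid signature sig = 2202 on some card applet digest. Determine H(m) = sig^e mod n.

3375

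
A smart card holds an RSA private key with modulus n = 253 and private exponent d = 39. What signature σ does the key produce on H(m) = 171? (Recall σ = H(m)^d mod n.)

178

(H(m))^39 mod 253 = 178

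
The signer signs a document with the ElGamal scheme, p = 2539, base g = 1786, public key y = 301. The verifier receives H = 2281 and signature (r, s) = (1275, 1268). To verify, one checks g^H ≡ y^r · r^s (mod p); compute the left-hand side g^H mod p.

1467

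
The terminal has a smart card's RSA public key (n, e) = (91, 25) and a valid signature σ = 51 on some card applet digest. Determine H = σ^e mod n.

51

σ^25 mod 91 = 51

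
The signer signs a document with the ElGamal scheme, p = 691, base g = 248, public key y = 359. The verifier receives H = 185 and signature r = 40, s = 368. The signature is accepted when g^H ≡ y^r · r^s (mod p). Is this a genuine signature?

forged

Left side g^H mod p:
248^2 = 61504 ≡ 5
248^4 ≡ 5^2 = 25
248^8 ≡ 25^2 = 625
248^16 ≡ 625^2 = 390625 ≡ 210
248^32 ≡ 210^2 = 44100 ≡ 567
248^64 ≡ 567^2 = 321489 ≡ 174
248^128 ≡ 174^2 = 30276 ≡ 563
185 = 128 + 32 + 16 + 8 + 1, so 248^185 ≡ 563·567·210·625·248 ≡ 329 (mod 691)
Right side y^r · r^s mod p:
359^2 = 128881 ≡ 355
359^4 ≡ 355^2 = 126025 ≡ 263
359^8 ≡ 263^2 = 69169 ≡ 69
359^16 ≡ 69^2 = 4761 ≡ 615
359^32 ≡ 615^2 = 378225 ≡ 248
40 = 32 + 8, so 359^40 ≡ 248·69 ≡ 528 (mod 691)
40^2 = 1600 ≡ 218
40^4 ≡ 218^2 = 47524 ≡ 536
40^8 ≡ 536^2 = 287296 ≡ 531
40^16 ≡ 531^2 = 281961 ≡ 33
40^32 ≡ 33^2 = 1089 ≡ 398
40^64 ≡ 398^2 = 158404 ≡ 165
40^128 ≡ 165^2 = 27225 ≡ 276
40^256 ≡ 276^2 = 76176 ≡ 166
368 = 256 + 64 + 32 + 16, so 40^368 ≡ 166·165·398·33 ≡ 132 (mod 691)
528·132 = 69696 ≡ 596 (mod 691)
329 ≠ 596, so verification fails.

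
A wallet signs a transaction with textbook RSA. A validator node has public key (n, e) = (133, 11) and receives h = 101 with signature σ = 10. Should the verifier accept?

reject

σ^11 mod 133 = 33
σ^11 mod 133 = 33, but h = 101.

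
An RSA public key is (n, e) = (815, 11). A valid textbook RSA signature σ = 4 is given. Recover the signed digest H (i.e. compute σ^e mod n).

σ^2 ≡ 4^2 = 16
σ^4 ≡ 16^2 = 256
σ^8 ≡ 256^2 = 65536 ≡ 336
11 = 8 + 2 + 1, so σ^11 ≡ 336·16·4 ≡ 314 (mod 815)

314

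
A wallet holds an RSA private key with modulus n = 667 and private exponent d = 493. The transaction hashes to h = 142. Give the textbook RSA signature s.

404

h^2 ≡ 142^2 = 20164 ≡ 154
h^4 ≡ 154^2 = 23716 ≡ 371
h^8 ≡ 371^2 = 137641 ≡ 239
h^16 ≡ 239^2 = 57121 ≡ 426
h^32 ≡ 426^2 = 181476 ≡ 52
h^64 ≡ 52^2 = 2704 ≡ 36
h^128 ≡ 36^2 = 1296 ≡ 629
h^256 ≡ 629^2 = 395641 ≡ 110
493 = 256 + 128 + 64 + 32 + 8 + 4 + 1, so h^493 ≡ 110·629·36·52·239·371·142 ≡ 404 (mod 667)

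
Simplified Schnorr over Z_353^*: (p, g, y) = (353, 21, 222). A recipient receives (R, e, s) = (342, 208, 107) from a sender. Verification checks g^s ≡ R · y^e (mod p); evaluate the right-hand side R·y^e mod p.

8

222^2 = 49284 ≡ 217
222^4 ≡ 217^2 = 47089 ≡ 140
222^8 ≡ 140^2 = 19600 ≡ 185
222^16 ≡ 185^2 = 34225 ≡ 337
222^32 ≡ 337^2 = 113569 ≡ 256
222^64 ≡ 256^2 = 65536 ≡ 231
222^128 ≡ 231^2 = 53361 ≡ 58
208 = 128 + 64 + 16, so 222^208 ≡ 58·231·337 ≡ 256 (mod 353)
R · y^e ≡ 342·256 = 87552 ≡ 8 (mod 353)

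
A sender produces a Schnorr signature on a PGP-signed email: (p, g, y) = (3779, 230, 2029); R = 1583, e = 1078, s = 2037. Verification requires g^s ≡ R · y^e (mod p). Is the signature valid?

valid

g^s mod p:
230^2037 mod 3779 = 2172
R · y^e mod p:
2029^1078 mod 3779 = 2952
1583·2952 = 4673016 ≡ 2172 (mod 3779)
2172 ≡ 2172 (mod 3779); signature holds.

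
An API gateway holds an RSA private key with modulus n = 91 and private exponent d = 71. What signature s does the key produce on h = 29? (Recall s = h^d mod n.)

22

Squares mod 91: h^1≡29, h^2≡22, h^4≡29, h^8≡22, h^16≡29, h^32≡22, h^64≡29
71 = 64 + 4 + 2 + 1, so h^71 ≡ 29·29·22·29 ≡ 22 (mod 91)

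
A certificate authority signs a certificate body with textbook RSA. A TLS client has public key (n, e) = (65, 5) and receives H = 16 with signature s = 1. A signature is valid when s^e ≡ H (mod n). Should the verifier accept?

reject

s^5 mod 65 = 1
The recovered value 1 does not match the digest 16.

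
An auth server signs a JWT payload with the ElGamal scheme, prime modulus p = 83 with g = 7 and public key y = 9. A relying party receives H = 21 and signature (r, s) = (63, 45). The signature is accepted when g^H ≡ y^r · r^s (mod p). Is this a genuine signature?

genuine

Left side g^H mod p:
7^2 = 49
7^4 ≡ 49^2 = 2401 ≡ 77
7^8 ≡ 77^2 = 5929 ≡ 36
7^16 ≡ 36^2 = 1296 ≡ 51
21 = 16 + 4 + 1, so 7^21 ≡ 51·77·7 ≡ 16 (mod 83)
Right side y^r · r^s mod p:
9^2 = 81
9^4 ≡ 81^2 = 6561 ≡ 4
9^8 ≡ 4^2 = 16
9^16 ≡ 16^2 = 256 ≡ 7
9^32 ≡ 7^2 = 49
63 = 32 + 16 + 8 + 4 + 2 + 1, so 9^63 ≡ 49·7·16·4·81·9 ≡ 27 (mod 83)
63^2 = 3969 ≡ 68
63^4 ≡ 68^2 = 4624 ≡ 59
63^8 ≡ 59^2 = 3481 ≡ 78
63^16 ≡ 78^2 = 6084 ≡ 25
63^32 ≡ 25^2 = 625 ≡ 44
45 = 32 + 8 + 4 + 1, so 63^45 ≡ 44·78·59·63 ≡ 59 (mod 83)
27·59 = 1593 ≡ 16 (mod 83)
16 ≡ 16 (mod 83), so the signature is genuine.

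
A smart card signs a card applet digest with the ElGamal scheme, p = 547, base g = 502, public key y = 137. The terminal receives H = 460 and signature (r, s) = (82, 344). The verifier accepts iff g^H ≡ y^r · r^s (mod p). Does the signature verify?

verifies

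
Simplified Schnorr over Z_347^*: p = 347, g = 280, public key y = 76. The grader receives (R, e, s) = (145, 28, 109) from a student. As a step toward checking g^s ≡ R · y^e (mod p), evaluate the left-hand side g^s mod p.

Squares mod 347: 280^1≡280, 280^2≡325, 280^4≡137, 280^8≡31, 280^16≡267, 280^32≡154, 280^64≡120
109 = 64 + 32 + 8 + 4 + 1, so 280^109 ≡ 120·154·31·137·280 ≡ 240 (mod 347)

240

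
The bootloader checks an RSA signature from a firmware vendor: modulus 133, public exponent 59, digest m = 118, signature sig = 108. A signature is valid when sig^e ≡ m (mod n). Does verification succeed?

fails

sig^2 ≡ 108^2 = 11664 ≡ 93
sig^4 ≡ 93^2 = 8649 ≡ 4
sig^8 ≡ 4^2 = 16
sig^16 ≡ 16^2 = 256 ≡ 123
sig^32 ≡ 123^2 = 15129 ≡ 100
59 = 32 + 16 + 8 + 2 + 1, so sig^59 ≡ 100·123·16·93·108 ≡ 33 (mod 133)
The recovered value 33 does not match the digest 118.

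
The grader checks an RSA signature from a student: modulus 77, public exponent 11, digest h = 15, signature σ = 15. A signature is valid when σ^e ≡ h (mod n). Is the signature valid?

σ^2 ≡ 15^2 = 225 ≡ 71
σ^4 ≡ 71^2 = 5041 ≡ 36
σ^8 ≡ 36^2 = 1296 ≡ 64
11 = 8 + 2 + 1, so σ^11 ≡ 64·71·15 ≡ 15 (mod 77)
Since 15 equals the digest 15, verification succeeds.

valid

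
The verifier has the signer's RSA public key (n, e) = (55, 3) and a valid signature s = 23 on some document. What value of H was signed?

12

Squares mod 55: s^1≡23, s^2≡34
3 = 2 + 1, so s^3 ≡ 34·23 ≡ 12 (mod 55)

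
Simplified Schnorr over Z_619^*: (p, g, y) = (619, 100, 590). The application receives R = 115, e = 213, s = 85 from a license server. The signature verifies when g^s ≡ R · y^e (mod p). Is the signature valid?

invalid

g^s mod p:
100^2 = 10000 ≡ 96
100^4 ≡ 96^2 = 9216 ≡ 550
100^8 ≡ 550^2 = 302500 ≡ 428
100^16 ≡ 428^2 = 183184 ≡ 579
100^32 ≡ 579^2 = 335241 ≡ 362
100^64 ≡ 362^2 = 131044 ≡ 435
85 = 64 + 16 + 4 + 1, so 100^85 ≡ 435·579·550·100 ≡ 617 (mod 619)
R · y^e mod p:
590^2 = 348100 ≡ 222
590^4 ≡ 222^2 = 49284 ≡ 383
590^8 ≡ 383^2 = 146689 ≡ 605
590^16 ≡ 605^2 = 366025 ≡ 196
590^32 ≡ 196^2 = 38416 ≡ 38
590^64 ≡ 38^2 = 1444 ≡ 206
590^128 ≡ 206^2 = 42436 ≡ 344
213 = 128 + 64 + 16 + 4 + 1, so 590^213 ≡ 344·206·196·383·590 ≡ 342 (mod 619)
115·342 = 39330 ≡ 333 (mod 619)
617 ≠ 333; the check fails.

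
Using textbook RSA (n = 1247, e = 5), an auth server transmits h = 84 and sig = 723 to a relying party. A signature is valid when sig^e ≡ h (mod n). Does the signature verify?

verifies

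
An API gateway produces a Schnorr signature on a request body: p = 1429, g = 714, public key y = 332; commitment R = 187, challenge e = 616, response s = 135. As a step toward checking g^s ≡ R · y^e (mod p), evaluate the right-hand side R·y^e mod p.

187

332^616 mod 1429 = 1
R · y^e ≡ 187·1 = 187 ≡ 187 (mod 1429)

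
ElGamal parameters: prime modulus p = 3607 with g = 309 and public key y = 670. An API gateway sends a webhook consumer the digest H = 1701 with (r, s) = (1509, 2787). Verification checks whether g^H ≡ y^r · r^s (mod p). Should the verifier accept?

Left side g^H mod p:
309^2 = 95481 ≡ 1699
309^4 ≡ 1699^2 = 2886601 ≡ 1001
309^8 ≡ 1001^2 = 1002001 ≡ 2862
309^16 ≡ 2862^2 = 8191044 ≡ 3154
309^32 ≡ 3154^2 = 9947716 ≡ 3217
309^64 ≡ 3217^2 = 10349089 ≡ 606
309^128 ≡ 606^2 = 367236 ≡ 2929
309^256 ≡ 2929^2 = 8579041 ≡ 1595
309^512 ≡ 1595^2 = 2544025 ≡ 1090
309^1024 ≡ 1090^2 = 1188100 ≡ 1397
1701 = 1024 + 512 + 128 + 32 + 4 + 1, so 309^1701 ≡ 1397·1090·2929·3217·1001·309 ≡ 2117 (mod 3607)
Right side y^r · r^s mod p:
670^2 = 448900 ≡ 1632
670^4 ≡ 1632^2 = 2663424 ≡ 1458
670^8 ≡ 1458^2 = 2125764 ≡ 1241
670^16 ≡ 1241^2 = 1540081 ≡ 3499
670^32 ≡ 3499^2 = 12243001 ≡ 843
670^64 ≡ 843^2 = 710649 ≡ 70
670^128 ≡ 70^2 = 4900 ≡ 1293
670^256 ≡ 1293^2 = 1671849 ≡ 1808
670^512 ≡ 1808^2 = 3268864 ≡ 922
670^1024 ≡ 922^2 = 850084 ≡ 2439
1509 = 1024 + 256 + 128 + 64 + 32 + 4 + 1, so 670^1509 ≡ 2439·1808·1293·70·843·1458·670 ≡ 2995 (mod 3607)
1509^2 = 2277081 ≡ 1064
1509^4 ≡ 1064^2 = 1132096 ≡ 3105
1509^8 ≡ 3105^2 = 9641025 ≡ 3121
1509^16 ≡ 3121^2 = 9740641 ≡ 1741
1509^32 ≡ 1741^2 = 3031081 ≡ 1201
1509^64 ≡ 1201^2 = 1442401 ≡ 3208
1509^128 ≡ 3208^2 = 10291264 ≡ 493
1509^256 ≡ 493^2 = 243049 ≡ 1380
1509^512 ≡ 1380^2 = 1904400 ≡ 3511
1509^1024 ≡ 3511^2 = 12327121 ≡ 2002
1509^2048 ≡ 2002^2 = 4008004 ≡ 627
2787 = 2048 + 512 + 128 + 64 + 32 + 2 + 1, so 1509^2787 ≡ 627·3511·493·3208·1201·1064·1509 ≡ 415 (mod 3607)
2995·415 = 1242925 ≡ 2117 (mod 3607)
2117 ≡ 2117 (mod 3607), so the signature is genuine.

accept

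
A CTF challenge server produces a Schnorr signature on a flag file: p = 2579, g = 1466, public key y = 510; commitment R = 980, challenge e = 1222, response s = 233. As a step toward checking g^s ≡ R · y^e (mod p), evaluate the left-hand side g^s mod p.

921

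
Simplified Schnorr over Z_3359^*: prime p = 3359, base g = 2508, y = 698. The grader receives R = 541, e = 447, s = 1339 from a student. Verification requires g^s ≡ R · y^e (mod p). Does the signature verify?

does not verify

g^s mod p:
2508^2 = 6290064 ≡ 2016
2508^4 ≡ 2016^2 = 4064256 ≡ 3225
2508^8 ≡ 3225^2 = 10400625 ≡ 1161
2508^16 ≡ 1161^2 = 1347921 ≡ 962
2508^32 ≡ 962^2 = 925444 ≡ 1719
2508^64 ≡ 1719^2 = 2954961 ≡ 2400
2508^128 ≡ 2400^2 = 5760000 ≡ 2674
2508^256 ≡ 2674^2 = 7150276 ≡ 2324
2508^512 ≡ 2324^2 = 5400976 ≡ 3063
2508^1024 ≡ 3063^2 = 9381969 ≡ 282
1339 = 1024 + 256 + 32 + 16 + 8 + 2 + 1, so 2508^1339 ≡ 282·2324·1719·962·1161·2016·2508 ≡ 1731 (mod 3359)
R · y^e mod p:
698^2 = 487204 ≡ 149
698^4 ≡ 149^2 = 22201 ≡ 2047
698^8 ≡ 2047^2 = 4190209 ≡ 1536
698^16 ≡ 1536^2 = 2359296 ≡ 1278
698^32 ≡ 1278^2 = 1633284 ≡ 810
698^64 ≡ 810^2 = 656100 ≡ 1095
698^128 ≡ 1095^2 = 1199025 ≡ 3221
698^256 ≡ 3221^2 = 10374841 ≡ 2249
447 = 256 + 128 + 32 + 16 + 8 + 4 + 2 + 1, so 698^447 ≡ 2249·3221·810·1278·1536·2047·149·698 ≡ 1632 (mod 3359)
541·1632 = 882912 ≡ 2854 (mod 3359)
1731 ≠ 2854; the check fails.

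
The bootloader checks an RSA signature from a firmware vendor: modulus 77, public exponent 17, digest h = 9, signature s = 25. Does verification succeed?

passes

s^2 ≡ 25^2 = 625 ≡ 9
s^4 ≡ 9^2 = 81 ≡ 4
s^8 ≡ 4^2 = 16
s^16 ≡ 16^2 = 256 ≡ 25
17 = 16 + 1, so s^17 ≡ 25·25 ≡ 9 (mod 77)
s^17 mod 77 = 9 matches h.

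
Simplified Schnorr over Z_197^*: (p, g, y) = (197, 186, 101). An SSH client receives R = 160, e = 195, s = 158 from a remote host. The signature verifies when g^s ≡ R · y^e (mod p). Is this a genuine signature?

g^s mod p:
186^2 = 34596 ≡ 121
186^4 ≡ 121^2 = 14641 ≡ 63
186^8 ≡ 63^2 = 3969 ≡ 29
186^16 ≡ 29^2 = 841 ≡ 53
186^32 ≡ 53^2 = 2809 ≡ 51
186^64 ≡ 51^2 = 2601 ≡ 40
186^128 ≡ 40^2 = 1600 ≡ 24
158 = 128 + 16 + 8 + 4 + 2, so 186^158 ≡ 24·53·29·63·121 ≡ 15 (mod 197)
R · y^e mod p:
101^2 = 10201 ≡ 154
101^4 ≡ 154^2 = 23716 ≡ 76
101^8 ≡ 76^2 = 5776 ≡ 63
101^16 ≡ 63^2 = 3969 ≡ 29
101^32 ≡ 29^2 = 841 ≡ 53
101^64 ≡ 53^2 = 2809 ≡ 51
101^128 ≡ 51^2 = 2601 ≡ 40
195 = 128 + 64 + 2 + 1, so 101^195 ≡ 40·51·154·101 ≡ 158 (mod 197)
160·158 = 25280 ≡ 64 (mod 197)
15 ≠ 64; the check fails.

forged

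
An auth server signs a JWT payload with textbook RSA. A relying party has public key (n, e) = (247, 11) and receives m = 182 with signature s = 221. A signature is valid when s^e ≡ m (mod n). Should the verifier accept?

reject

s^11 mod 247 = 65
The recovered value 65 does not match the digest 182.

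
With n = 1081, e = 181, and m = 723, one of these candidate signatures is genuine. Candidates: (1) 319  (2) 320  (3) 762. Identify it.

1

Candidate 1: Squares mod 1081: 319^1≡319, 319^2≡147, 319^4≡1070, 319^8≡121, 319^16≡588, 319^32≡905, 319^64≡708, 319^128≡761; 181 = 128 + 32 + 16 + 4 + 1, so 319^181 ≡ 761·905·588·1070·319 ≡ 723 (mod 1081)
  → matches m = 723
Candidate 2: Squares mod 1081: 320^1≡320, 320^2≡786, 320^4≡545, 320^8≡831, 320^16≡883, 320^32≡288, 320^64≡788, 320^128≡450; 181 = 128 + 32 + 16 + 4 + 1, so 320^181 ≡ 450·288·883·545·320 ≡ 750 (mod 1081)
Candidate 3: Squares mod 1081: 762^1≡762, 762^2≡147, 762^4≡1070, 762^8≡121, 762^16≡588, 762^32≡905, 762^64≡708, 762^128≡761; 181 = 128 + 32 + 16 + 4 + 1, so 762^181 ≡ 761·905·588·1070·762 ≡ 358 (mod 1081)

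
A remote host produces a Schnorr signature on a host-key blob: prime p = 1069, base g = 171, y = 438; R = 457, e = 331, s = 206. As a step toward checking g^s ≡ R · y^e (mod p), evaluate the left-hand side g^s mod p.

66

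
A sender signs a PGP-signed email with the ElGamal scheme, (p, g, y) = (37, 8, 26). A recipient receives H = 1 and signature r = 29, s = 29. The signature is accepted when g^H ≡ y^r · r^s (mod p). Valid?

Left side g^H mod p:
8^1 mod 37 = 8
Right side y^r · r^s mod p:
26^2 = 676 ≡ 10
26^4 ≡ 10^2 = 100 ≡ 26
26^8 ≡ 26^2 = 676 ≡ 10
26^16 ≡ 10^2 = 100 ≡ 26
29 = 16 + 8 + 4 + 1, so 26^29 ≡ 26·10·26·26 ≡ 10 (mod 37)
29^2 = 841 ≡ 27
29^4 ≡ 27^2 = 729 ≡ 26
29^8 ≡ 26^2 = 676 ≡ 10
29^16 ≡ 10^2 = 100 ≡ 26
29 = 16 + 8 + 4 + 1, so 29^29 ≡ 26·10·26·29 ≡ 14 (mod 37)
10·14 = 140 ≡ 29 (mod 37)
8 ≠ 29, so verification fails.

no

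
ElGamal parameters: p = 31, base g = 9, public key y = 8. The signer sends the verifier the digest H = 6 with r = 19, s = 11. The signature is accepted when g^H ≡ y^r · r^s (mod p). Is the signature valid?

invalid

Left side g^H mod p:
9^6 mod 31 = 8
Right side y^r · r^s mod p:
8^19 mod 31 = 4
19^11 mod 31 = 10
4·10 = 40 ≡ 9 (mod 31)
8 ≠ 9, so verification fails.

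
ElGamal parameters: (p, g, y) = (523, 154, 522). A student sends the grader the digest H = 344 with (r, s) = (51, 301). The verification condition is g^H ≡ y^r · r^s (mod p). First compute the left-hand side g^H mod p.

154^2 = 23716 ≡ 181
154^4 ≡ 181^2 = 32761 ≡ 335
154^8 ≡ 335^2 = 112225 ≡ 303
154^16 ≡ 303^2 = 91809 ≡ 284
154^32 ≡ 284^2 = 80656 ≡ 114
154^64 ≡ 114^2 = 12996 ≡ 444
154^128 ≡ 444^2 = 197136 ≡ 488
154^256 ≡ 488^2 = 238144 ≡ 179
344 = 256 + 64 + 16 + 8, so 154^344 ≡ 179·444·284·303 ≡ 153 (mod 523)

153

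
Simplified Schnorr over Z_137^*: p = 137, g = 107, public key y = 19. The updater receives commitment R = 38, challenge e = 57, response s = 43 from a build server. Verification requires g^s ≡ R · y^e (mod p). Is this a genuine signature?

g^s mod p:
Squares mod 137: 107^1≡107, 107^2≡78, 107^4≡56, 107^8≡122, 107^16≡88, 107^32≡72
43 = 32 + 8 + 2 + 1, so 107^43 ≡ 72·122·78·107 ≡ 98 (mod 137)
R · y^e mod p:
Squares mod 137: 19^1≡19, 19^2≡87, 19^4≡34, 19^8≡60, 19^16≡38, 19^32≡74
57 = 32 + 16 + 8 + 1, so 19^57 ≡ 74·38·60·19 ≡ 17 (mod 137)
38·17 = 646 ≡ 98 (mod 137)
98 ≡ 98 (mod 137); signature holds.

genuine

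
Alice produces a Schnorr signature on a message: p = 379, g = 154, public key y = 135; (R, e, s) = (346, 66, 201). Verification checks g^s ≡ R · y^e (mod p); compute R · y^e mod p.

342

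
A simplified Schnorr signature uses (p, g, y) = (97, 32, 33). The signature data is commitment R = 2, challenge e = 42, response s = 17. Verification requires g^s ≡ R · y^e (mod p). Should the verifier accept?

g^s mod p:
32^2 = 1024 ≡ 54
32^4 ≡ 54^2 = 2916 ≡ 6
32^8 ≡ 6^2 = 36
32^16 ≡ 36^2 = 1296 ≡ 35
17 = 16 + 1, so 32^17 ≡ 35·32 ≡ 53 (mod 97)
R · y^e mod p:
33^2 = 1089 ≡ 22
33^4 ≡ 22^2 = 484 ≡ 96
33^8 ≡ 96^2 = 9216 ≡ 1
33^16 ≡ 1^2 = 1
33^32 ≡ 1^2 = 1
42 = 32 + 8 + 2, so 33^42 ≡ 1·1·22 ≡ 22 (mod 97)
2·22 = 44 ≡ 44 (mod 97)
53 ≠ 44; the check fails.

reject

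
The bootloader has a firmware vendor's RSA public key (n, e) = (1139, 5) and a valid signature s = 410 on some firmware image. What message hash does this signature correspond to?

s^2 ≡ 410^2 = 168100 ≡ 667
s^4 ≡ 667^2 = 444889 ≡ 679
5 = 4 + 1, so s^5 ≡ 679·410 ≡ 474 (mod 1139)

474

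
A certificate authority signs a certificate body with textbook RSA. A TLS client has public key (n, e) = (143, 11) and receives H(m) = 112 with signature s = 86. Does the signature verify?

does not verify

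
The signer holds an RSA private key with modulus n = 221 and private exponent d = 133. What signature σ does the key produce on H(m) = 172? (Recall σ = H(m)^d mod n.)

Squares mod 221: (H(m))^1≡172, (H(m))^2≡191, (H(m))^4≡16, (H(m))^8≡35, (H(m))^16≡120, (H(m))^32≡35, (H(m))^64≡120, (H(m))^128≡35
133 = 128 + 4 + 1, so (H(m))^133 ≡ 35·16·172 ≡ 185 (mod 221)

185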